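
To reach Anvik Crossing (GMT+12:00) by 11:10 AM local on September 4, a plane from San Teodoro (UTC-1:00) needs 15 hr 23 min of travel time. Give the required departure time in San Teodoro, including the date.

Target arrival in UTC: 11:10 AM − 12:00 = 11:10 PM on Sep 3.
Subtract 15 hours and 23 minutes → departure 7:47 AM UTC on Sep 3.
San Teodoro is UTC−1:00: 7:47 AM − 1:00 = 6:47 AM on Sep 3.

6:47 AM on September 3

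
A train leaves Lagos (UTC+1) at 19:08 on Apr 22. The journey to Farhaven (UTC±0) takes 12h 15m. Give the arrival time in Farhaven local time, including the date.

06:23 on April 23

Convert departure to UTC: 19:08 − 1:00 = 18:08 UTC on Apr 22.
Add 12 hours and 15 minutes travel time → 06:23 UTC (Apr 23).
Farhaven is UTC+0, so local arrival is the same: 06:23 on Apr 23.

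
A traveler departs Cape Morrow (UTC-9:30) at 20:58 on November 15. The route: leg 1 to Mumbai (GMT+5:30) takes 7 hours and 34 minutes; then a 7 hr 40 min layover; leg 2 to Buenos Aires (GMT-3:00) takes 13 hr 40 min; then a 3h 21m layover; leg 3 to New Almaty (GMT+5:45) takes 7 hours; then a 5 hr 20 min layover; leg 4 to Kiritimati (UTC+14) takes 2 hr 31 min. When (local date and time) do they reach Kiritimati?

Convert departure to UTC: 20:58 + 9:30 = 06:28 UTC on Nov 16.
Add 7 hours and 34 minutes leg 1 → 14:02 UTC.
Add 7 hours 40 minutes layover in Mumbai → 21:42 UTC.
Add 13 hours and 40 minutes leg 2 → 11:22 UTC (Nov 17).
Add 3 hours and 21 minutes layover in Buenos Aires → 14:43 UTC.
Add 7 hours leg 3 → 21:43 UTC.
Add 5 hours and 20 minutes layover in New Almaty → 03:03 UTC (Nov 18).
Add 2 hours 31 minutes leg 4 → 05:34 UTC.
Kiritimati is UTC+14:00, so local arrival = 05:34 + 14:00 = 19:34 on Nov 18.

19:34 on November 18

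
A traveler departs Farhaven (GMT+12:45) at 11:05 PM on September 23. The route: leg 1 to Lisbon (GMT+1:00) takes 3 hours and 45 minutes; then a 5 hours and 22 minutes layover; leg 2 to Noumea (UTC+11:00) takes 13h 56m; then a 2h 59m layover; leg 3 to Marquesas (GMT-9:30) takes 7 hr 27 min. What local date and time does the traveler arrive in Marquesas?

10:19 AM on Sep 24

Convert departure to UTC: 11:05 PM − 12:45 = 10:20 AM UTC on Sep 23.
Add 3 hours 45 minutes leg 1 → 2:05 PM UTC.
Add 5 hours 22 minutes layover in Lisbon → 7:27 PM UTC.
Add 13 hours and 56 minutes leg 2 → 9:23 AM UTC (Sep 24).
Add 2 hours and 59 minutes layover in Noumea → 12:22 PM UTC.
Add 7 hours and 27 minutes leg 3 → 7:49 PM UTC.
Marquesas is UTC−9:30, so local arrival = 7:49 PM − 9:30 = 10:19 AM on Sep 24.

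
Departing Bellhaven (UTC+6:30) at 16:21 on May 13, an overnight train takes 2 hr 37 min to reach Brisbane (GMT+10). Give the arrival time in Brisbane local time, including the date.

22:28 on May 13

Convert departure to UTC: 16:21 − 6:30 = 09:51 UTC on May 13.
Add 2 hours and 37 minutes travel time → 12:28 UTC.
Brisbane is UTC+10:00, so local arrival = 12:28 + 10:00 = 22:28 on May 13.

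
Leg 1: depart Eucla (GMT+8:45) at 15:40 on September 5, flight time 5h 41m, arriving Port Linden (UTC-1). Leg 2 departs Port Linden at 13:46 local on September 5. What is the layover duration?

2 hours 10 minutes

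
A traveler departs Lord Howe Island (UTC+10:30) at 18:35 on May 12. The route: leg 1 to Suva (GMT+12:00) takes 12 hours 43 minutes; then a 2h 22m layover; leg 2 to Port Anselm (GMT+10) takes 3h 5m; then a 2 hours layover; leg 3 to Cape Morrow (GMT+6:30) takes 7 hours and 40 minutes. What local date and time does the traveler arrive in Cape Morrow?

18:25 on May 13

Convert departure to UTC: 18:35 − 10:30 = 08:05 UTC on May 12.
Add 12 hours 43 minutes leg 1 → 20:48 UTC.
Add 2 hours 22 minutes layover in Suva → 23:10 UTC.
Add 3 hours and 5 minutes leg 2 → 02:15 UTC (May 13).
Add 2 hours layover in Port Anselm → 04:15 UTC.
Add 7 hours and 40 minutes leg 3 → 11:55 UTC.
Cape Morrow is UTC+6:30, so local arrival = 11:55 + 6:30 = 18:25 on May 13.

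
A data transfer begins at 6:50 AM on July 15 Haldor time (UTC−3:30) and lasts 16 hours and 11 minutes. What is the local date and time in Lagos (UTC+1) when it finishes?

3:31 AM on July 16

Convert start to UTC: 6:50 AM + 3:30 = 10:20 AM UTC on Jul 15.
Add 16 hours and 11 minutes duration → 2:31 AM UTC (Jul 16).
Lagos is UTC+1:00, so local end time = 2:31 AM + 1:00 = 3:31 AM on Jul 16.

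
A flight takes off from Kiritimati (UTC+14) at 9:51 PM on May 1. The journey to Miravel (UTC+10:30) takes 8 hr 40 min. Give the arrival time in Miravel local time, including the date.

Miravel is 3:30 behind Kiritimati.
After 8 hours 40 minutes it is 6:31 AM (May 2) in Kiritimati.
Shift by the zone difference: 6:31 AM − 3:30 = 3:01 AM on May 2 in Miravel.

3:01 AM on May 2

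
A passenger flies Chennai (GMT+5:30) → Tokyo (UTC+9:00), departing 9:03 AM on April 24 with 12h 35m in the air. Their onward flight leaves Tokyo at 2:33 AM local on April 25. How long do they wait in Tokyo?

1 hour 25 minutes

Convert departure to UTC: 9:03 AM − 5:30 = 3:33 AM UTC on Apr 24.
Add 12 hours 35 minutes flight time → 4:08 PM UTC.
Tokyo is UTC+9:00, so local arrival = 4:08 PM + 9:00 = 1:08 AM on Apr 25.
Layover = 2:33 AM − 1:08 AM = 1 hour 25 minutes.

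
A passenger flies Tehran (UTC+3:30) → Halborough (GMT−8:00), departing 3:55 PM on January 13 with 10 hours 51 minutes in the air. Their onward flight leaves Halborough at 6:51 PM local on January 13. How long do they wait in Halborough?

3 hours 35 minutes

Convert departure to UTC: 3:55 PM − 3:30 = 12:25 PM UTC on Jan 13.
Add 10 hours and 51 minutes flight time → 11:16 PM UTC.
Halborough is UTC−8:00, so local arrival = 11:16 PM − 8:00 = 3:16 PM on Jan 13.
Layover = 6:51 PM − 3:16 PM = 3 hours 35 minutes.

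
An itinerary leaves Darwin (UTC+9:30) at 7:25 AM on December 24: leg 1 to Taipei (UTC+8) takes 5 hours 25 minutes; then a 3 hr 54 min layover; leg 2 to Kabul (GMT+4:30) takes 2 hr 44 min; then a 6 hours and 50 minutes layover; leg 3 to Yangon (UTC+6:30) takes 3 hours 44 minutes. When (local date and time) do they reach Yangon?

3:02 AM on December 25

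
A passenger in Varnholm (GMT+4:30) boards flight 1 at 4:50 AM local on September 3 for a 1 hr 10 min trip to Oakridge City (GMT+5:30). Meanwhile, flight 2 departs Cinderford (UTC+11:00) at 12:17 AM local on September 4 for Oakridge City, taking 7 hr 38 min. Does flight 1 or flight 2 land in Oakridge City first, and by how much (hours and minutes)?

Flight 1 in UTC: 4:50 AM − 4:30 = 12:20 AM on Sep 3.
+1 hour and 10 minutes → arrive 1:30 AM UTC on Sep 3.
Flight 2 in UTC: 12:17 AM − 11:00 = 1:17 PM on Sep 3.
+7 hours 38 minutes → arrive 8:55 PM UTC on Sep 3.
Flight 1 lands earlier by 19 hours 25 minutes.

the first, by 19 hours 25 minutes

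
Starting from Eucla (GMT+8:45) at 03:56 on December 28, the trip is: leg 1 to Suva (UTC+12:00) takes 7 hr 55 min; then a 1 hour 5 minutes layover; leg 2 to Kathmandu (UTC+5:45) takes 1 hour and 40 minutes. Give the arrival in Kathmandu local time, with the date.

11:36 on Dec 28

Convert departure to UTC: 03:56 − 8:45 = 19:11 UTC on Dec 27.
Add 7 hours and 55 minutes leg 1 → 03:06 UTC (Dec 28).
Add 1 hour and 5 minutes layover in Suva → 04:11 UTC.
Add 1 hour 40 minutes leg 2 → 05:51 UTC.
Kathmandu is UTC+5:45, so local arrival = 05:51 + 5:45 = 11:36 on Dec 28.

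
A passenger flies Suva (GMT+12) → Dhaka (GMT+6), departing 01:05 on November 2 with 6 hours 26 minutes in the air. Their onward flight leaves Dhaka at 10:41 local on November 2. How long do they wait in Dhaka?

9 hours 10 minutes

Convert departure to UTC: 01:05 − 12:00 = 13:05 UTC on Nov 1.
Add 6 hours and 26 minutes flight time → 19:31 UTC.
Dhaka is UTC+6:00, so local arrival = 19:31 + 6:00 = 01:31 on Nov 2.
Layover = 10:41 − 01:31 = 9 hours 10 minutes.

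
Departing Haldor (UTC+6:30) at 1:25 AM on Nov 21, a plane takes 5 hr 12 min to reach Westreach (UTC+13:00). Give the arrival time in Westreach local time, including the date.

Westreach is 6:30 ahead of Haldor.
After 5 hours 12 minutes it is 6:37 AM in Haldor.
Shift by the zone difference: 6:37 AM + 6:30 = 1:07 PM on Nov 21 in Westreach.

1:07 PM on November 21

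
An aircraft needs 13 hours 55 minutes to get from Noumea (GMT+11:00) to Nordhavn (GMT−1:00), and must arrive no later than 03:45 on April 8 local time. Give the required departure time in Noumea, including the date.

Target arrival in UTC: 03:45 + 1:00 = 04:45 on Apr 8.
Subtract 13 hours 55 minutes → departure 14:50 UTC on Apr 7.
Noumea is UTC+11:00: 14:50 + 11:00 = 01:50 on Apr 8.

01:50 on April 8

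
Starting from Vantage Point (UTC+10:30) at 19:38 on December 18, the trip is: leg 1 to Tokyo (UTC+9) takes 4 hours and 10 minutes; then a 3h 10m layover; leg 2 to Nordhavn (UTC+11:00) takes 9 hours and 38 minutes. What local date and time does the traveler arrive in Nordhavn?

13:06 on December 19

Convert departure to UTC: 19:38 − 10:30 = 09:08 UTC on Dec 18.
Add 4 hours and 10 minutes leg 1 → 13:18 UTC.
Add 3 hours 10 minutes layover in Tokyo → 16:28 UTC.
Add 9 hours and 38 minutes leg 2 → 02:06 UTC (Dec 19).
Nordhavn is UTC+11:00, so local arrival = 02:06 + 11:00 = 13:06 on Dec 19.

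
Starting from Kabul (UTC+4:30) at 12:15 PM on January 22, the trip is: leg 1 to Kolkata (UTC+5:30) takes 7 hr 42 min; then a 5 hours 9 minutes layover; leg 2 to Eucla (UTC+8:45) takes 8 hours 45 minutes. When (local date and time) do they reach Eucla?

Convert departure to UTC: 12:15 PM − 4:30 = 7:45 AM UTC on Jan 22.
Add 7 hours 42 minutes leg 1 → 3:27 PM UTC.
Add 5 hours and 9 minutes layover in Kolkata → 8:36 PM UTC.
Add 8 hours and 45 minutes leg 2 → 5:21 AM UTC (Jan 23).
Eucla is UTC+8:45, so local arrival = 5:21 AM + 8:45 = 2:06 PM on Jan 23.

2:06 PM on January 23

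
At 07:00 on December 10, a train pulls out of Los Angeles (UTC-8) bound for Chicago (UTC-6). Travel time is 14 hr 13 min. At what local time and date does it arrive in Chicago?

Chicago is 2:00 ahead of Los Angeles.
After 14 hours 13 minutes it is 21:13 in Los Angeles.
Shift by the zone difference: 21:13 + 2:00 = 23:13 on Dec 10 in Chicago.

23:13 on December 10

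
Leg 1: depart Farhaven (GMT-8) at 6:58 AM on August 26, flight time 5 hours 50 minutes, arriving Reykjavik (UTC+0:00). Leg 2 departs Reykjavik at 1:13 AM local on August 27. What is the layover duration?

Convert departure to UTC: 6:58 AM + 8:00 = 2:58 PM UTC on Aug 26.
Add 5 hours 50 minutes flight time → 8:48 PM UTC.
Reykjavik is UTC+0, so local arrival is the same: 8:48 PM on Aug 26.
Layover = 1:13 AM − 8:48 PM (+1 day) = 4 hours 25 minutes.

4 hours 25 minutes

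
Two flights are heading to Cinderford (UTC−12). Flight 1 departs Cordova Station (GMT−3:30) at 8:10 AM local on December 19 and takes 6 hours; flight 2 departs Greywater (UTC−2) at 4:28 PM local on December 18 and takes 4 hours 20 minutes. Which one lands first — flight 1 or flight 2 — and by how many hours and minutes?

Flight 1 in UTC: 8:10 AM + 3:30 = 11:40 AM on Dec 19.
+6 hours → arrive 5:40 PM UTC on Dec 19.
Flight 2 in UTC: 4:28 PM + 2:00 = 6:28 PM on Dec 18.
+4 hours 20 minutes → arrive 10:48 PM UTC on Dec 18.
Flight 2 lands earlier by 18 hours 52 minutes.

the second, by 18 hours 52 minutes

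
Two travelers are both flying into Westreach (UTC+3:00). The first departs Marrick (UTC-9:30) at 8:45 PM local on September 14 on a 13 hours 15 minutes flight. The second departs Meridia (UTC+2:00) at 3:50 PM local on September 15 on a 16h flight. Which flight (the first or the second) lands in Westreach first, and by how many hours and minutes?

Flight 1 in UTC: 8:45 PM + 9:30 = 6:15 AM on Sep 15.
+13 hours and 15 minutes → arrive 7:30 PM UTC on Sep 15.
Flight 2 in UTC: 3:50 PM − 2:00 = 1:50 PM on Sep 15.
+16 hours → arrive 5:50 AM UTC on Sep 16.
Flight 1 lands earlier by 10 hours 20 minutes.

the first, by 10 hours 20 minutes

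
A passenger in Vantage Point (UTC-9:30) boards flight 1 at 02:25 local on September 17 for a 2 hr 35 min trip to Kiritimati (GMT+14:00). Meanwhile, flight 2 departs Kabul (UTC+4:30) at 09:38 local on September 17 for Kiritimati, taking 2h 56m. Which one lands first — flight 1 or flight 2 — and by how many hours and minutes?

Flight 1 in UTC: 02:25 + 9:30 = 11:55 on Sep 17.
+2 hours 35 minutes → arrive 14:30 UTC on Sep 17.
Flight 2 in UTC: 09:38 − 4:30 = 05:08 on Sep 17.
+2 hours 56 minutes → arrive 08:04 UTC on Sep 17.
Flight 2 lands earlier by 6 hours 26 minutes.

the second, by 6 hours 26 minutes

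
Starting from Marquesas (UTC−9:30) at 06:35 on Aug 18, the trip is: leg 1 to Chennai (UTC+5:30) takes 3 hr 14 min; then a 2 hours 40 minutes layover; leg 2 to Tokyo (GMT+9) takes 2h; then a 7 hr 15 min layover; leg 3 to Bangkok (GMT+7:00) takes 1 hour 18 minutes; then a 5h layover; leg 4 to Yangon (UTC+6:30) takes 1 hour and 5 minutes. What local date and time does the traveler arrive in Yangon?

Convert departure to UTC: 06:35 + 9:30 = 16:05 UTC on Aug 18.
Add 3 hours 14 minutes leg 1 → 19:19 UTC.
Add 2 hours and 40 minutes layover in Chennai → 21:59 UTC.
Add 2 hours leg 2 → 23:59 UTC.
Add 7 hours and 15 minutes layover in Tokyo → 07:14 UTC (Aug 19).
Add 1 hour and 18 minutes leg 3 → 08:32 UTC.
Add 5 hours layover in Bangkok → 13:32 UTC.
Add 1 hour 5 minutes leg 4 → 14:37 UTC.
Yangon is UTC+6:30, so local arrival = 14:37 + 6:30 = 21:07 on Aug 19.

21:07 on Aug 19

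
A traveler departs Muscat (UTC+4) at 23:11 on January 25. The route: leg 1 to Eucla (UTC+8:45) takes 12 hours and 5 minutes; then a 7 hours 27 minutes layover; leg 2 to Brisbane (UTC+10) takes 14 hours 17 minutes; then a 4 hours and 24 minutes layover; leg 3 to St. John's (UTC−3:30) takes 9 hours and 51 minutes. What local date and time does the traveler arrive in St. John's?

15:45 on January 27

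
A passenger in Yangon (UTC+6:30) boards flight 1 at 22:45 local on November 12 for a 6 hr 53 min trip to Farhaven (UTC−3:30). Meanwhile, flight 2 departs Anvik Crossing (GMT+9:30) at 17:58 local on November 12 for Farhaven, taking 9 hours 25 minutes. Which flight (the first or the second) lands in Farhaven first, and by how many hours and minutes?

Flight 1 in UTC: 22:45 − 6:30 = 16:15 on Nov 12.
+6 hours 53 minutes → arrive 23:08 UTC on Nov 12.
Flight 2 in UTC: 17:58 − 9:30 = 08:28 on Nov 12.
+9 hours 25 minutes → arrive 17:53 UTC on Nov 12.
Flight 2 lands earlier by 5 hours 15 minutes.

the second, by 5 hours 15 minutes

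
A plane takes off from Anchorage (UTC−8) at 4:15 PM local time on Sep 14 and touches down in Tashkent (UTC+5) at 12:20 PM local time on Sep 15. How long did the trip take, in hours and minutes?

7 hours 5 minutes

Tashkent is 13:00 ahead of Anchorage.
Clock-face elapsed time (ignoring zones) is 20 hours 5 minutes.
Actual elapsed = 20 hours 5 minutes − 13:00 = 7 hours 5 minutes.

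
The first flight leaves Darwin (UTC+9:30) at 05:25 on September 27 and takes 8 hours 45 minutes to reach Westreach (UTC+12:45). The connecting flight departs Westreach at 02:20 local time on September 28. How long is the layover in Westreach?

Convert departure to UTC: 05:25 − 9:30 = 19:55 UTC on Sep 26.
Add 8 hours 45 minutes flight time → 04:40 UTC (Sep 27).
Westreach is UTC+12:45, so local arrival = 04:40 + 12:45 = 17:25 on Sep 27.
Layover = 02:20 − 17:25 (+1 day) = 8 hours 55 minutes.

8 hours 55 minutes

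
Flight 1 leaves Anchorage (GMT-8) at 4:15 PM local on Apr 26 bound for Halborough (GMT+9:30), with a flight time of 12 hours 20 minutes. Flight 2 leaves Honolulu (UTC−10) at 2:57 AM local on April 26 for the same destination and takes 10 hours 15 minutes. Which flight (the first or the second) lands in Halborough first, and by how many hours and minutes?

the second, by 13 hours 23 minutes

Flight 1 in UTC: 4:15 PM + 8:00 = 12:15 AM on Apr 27.
+12 hours and 20 minutes → arrive 12:35 PM UTC on Apr 27.
Flight 2 in UTC: 2:57 AM + 10:00 = 12:57 PM on Apr 26.
+10 hours 15 minutes → arrive 11:12 PM UTC on Apr 26.
Flight 2 lands earlier by 13 hours 23 minutes.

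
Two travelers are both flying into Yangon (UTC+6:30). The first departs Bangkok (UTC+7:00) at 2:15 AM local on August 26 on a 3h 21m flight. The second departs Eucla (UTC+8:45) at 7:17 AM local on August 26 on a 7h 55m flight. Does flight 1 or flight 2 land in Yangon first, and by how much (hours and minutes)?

the first, by 7 hours 51 minutes

Flight 1 in UTC: 2:15 AM − 7:00 = 7:15 PM on Aug 25.
+3 hours and 21 minutes → arrive 10:36 PM UTC on Aug 25.
Flight 2 in UTC: 7:17 AM − 8:45 = 10:32 PM on Aug 25.
+7 hours 55 minutes → arrive 6:27 AM UTC on Aug 26.
Flight 1 lands earlier by 7 hours 51 minutes.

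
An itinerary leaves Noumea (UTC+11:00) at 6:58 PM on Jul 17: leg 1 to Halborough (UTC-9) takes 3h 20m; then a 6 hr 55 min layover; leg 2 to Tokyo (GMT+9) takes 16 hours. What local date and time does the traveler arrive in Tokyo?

Convert departure to UTC: 6:58 PM − 11:00 = 7:58 AM UTC on Jul 17.
Add 3 hours 20 minutes leg 1 → 11:18 AM UTC.
Add 6 hours and 55 minutes layover in Halborough → 6:13 PM UTC.
Add 16 hours leg 2 → 10:13 AM UTC (Jul 18).
Tokyo is UTC+9:00, so local arrival = 10:13 AM + 9:00 = 7:13 PM on Jul 18.

7:13 PM on Jul 18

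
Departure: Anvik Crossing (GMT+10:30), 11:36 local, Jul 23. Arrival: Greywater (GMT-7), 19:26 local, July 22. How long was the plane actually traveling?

Departure in UTC: 11:36 − 10:30 = 01:06 on Jul 23.
Arrival in UTC: 19:26 + 7:00 = 02:26 on Jul 23.
Elapsed = 02:26 − 01:06 = 1 hour 20 minutes.

1 hour 20 minutes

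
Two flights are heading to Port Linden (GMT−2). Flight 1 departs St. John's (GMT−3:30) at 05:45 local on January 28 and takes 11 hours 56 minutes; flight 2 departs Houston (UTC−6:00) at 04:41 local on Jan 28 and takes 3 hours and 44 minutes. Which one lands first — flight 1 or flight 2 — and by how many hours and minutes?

the second, by 6 hours 46 minutes

Flight 1 in UTC: 05:45 + 3:30 = 09:15 on Jan 28.
+11 hours 56 minutes → arrive 21:11 UTC on Jan 28.
Flight 2 in UTC: 04:41 + 6:00 = 10:41 on Jan 28.
+3 hours 44 minutes → arrive 14:25 UTC on Jan 28.
Flight 2 lands earlier by 6 hours 46 minutes.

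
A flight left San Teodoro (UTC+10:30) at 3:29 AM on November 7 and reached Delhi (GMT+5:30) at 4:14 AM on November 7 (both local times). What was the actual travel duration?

5 hours 45 minutes

Departure in UTC: 3:29 AM − 10:30 = 4:59 PM on Nov 6.
Arrival in UTC: 4:14 AM − 5:30 = 10:44 PM on Nov 6.
Elapsed = 10:44 PM − 4:59 PM = 5 hours 45 minutes.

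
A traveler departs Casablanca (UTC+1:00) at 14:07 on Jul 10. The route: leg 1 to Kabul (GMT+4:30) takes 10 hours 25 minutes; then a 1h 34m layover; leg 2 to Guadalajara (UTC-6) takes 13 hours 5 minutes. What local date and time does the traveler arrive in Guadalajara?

Convert departure to UTC: 14:07 − 1:00 = 13:07 UTC on Jul 10.
Add 10 hours 25 minutes leg 1 → 23:32 UTC.
Add 1 hour and 34 minutes layover in Kabul → 01:06 UTC (Jul 11).
Add 13 hours and 5 minutes leg 2 → 14:11 UTC.
Guadalajara is UTC−6:00, so local arrival = 14:11 − 6:00 = 08:11 on Jul 11.

08:11 on July 11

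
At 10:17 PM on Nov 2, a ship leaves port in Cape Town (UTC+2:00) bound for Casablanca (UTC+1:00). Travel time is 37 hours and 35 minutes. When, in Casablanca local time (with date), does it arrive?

10:52 AM on November 4

Convert departure to UTC: 10:17 PM − 2:00 = 8:17 PM UTC on Nov 2.
Add 37 hours 35 minutes travel time → 9:52 AM UTC (Nov 4).
Casablanca is UTC+1:00, so local arrival = 9:52 AM + 1:00 = 10:52 AM on Nov 4.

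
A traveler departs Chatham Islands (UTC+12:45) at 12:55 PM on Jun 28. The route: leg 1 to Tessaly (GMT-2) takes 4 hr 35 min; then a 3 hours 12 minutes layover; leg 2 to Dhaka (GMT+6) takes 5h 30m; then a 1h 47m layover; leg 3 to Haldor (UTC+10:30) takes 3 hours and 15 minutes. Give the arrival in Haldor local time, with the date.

4:59 AM on June 29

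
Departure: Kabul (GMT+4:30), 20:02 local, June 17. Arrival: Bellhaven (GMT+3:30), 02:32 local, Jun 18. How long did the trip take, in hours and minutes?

Departure in UTC: 20:02 − 4:30 = 15:32 on Jun 17.
Arrival in UTC: 02:32 − 3:30 = 23:02 on Jun 17.
Elapsed = 23:02 − 15:32 = 7 hours 30 minutes.

7 hours 30 minutes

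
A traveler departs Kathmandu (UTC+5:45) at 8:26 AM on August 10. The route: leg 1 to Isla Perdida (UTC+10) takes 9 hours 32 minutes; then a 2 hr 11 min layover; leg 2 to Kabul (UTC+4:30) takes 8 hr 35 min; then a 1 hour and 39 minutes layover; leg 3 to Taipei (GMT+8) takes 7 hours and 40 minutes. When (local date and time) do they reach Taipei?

4:18 PM on August 11

Convert departure to UTC: 8:26 AM − 5:45 = 2:41 AM UTC on Aug 10.
Add 9 hours 32 minutes leg 1 → 12:13 PM UTC.
Add 2 hours 11 minutes layover in Isla Perdida → 2:24 PM UTC.
Add 8 hours 35 minutes leg 2 → 10:59 PM UTC.
Add 1 hour and 39 minutes layover in Kabul → 12:38 AM UTC (Aug 11).
Add 7 hours 40 minutes leg 3 → 8:18 AM UTC.
Taipei is UTC+8:00, so local arrival = 8:18 AM + 8:00 = 4:18 PM on Aug 11.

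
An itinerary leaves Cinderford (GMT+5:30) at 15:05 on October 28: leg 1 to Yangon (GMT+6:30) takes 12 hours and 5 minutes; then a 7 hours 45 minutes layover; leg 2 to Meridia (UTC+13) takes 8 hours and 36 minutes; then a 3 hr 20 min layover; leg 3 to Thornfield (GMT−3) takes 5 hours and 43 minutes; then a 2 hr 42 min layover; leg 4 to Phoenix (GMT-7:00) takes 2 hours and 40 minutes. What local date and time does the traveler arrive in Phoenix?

Convert departure to UTC: 15:05 − 5:30 = 09:35 UTC on Oct 28.
Add 12 hours 5 minutes leg 1 → 21:40 UTC.
Add 7 hours 45 minutes layover in Yangon → 05:25 UTC (Oct 29).
Add 8 hours and 36 minutes leg 2 → 14:01 UTC.
Add 3 hours 20 minutes layover in Meridia → 17:21 UTC.
Add 5 hours and 43 minutes leg 3 → 23:04 UTC.
Add 2 hours 42 minutes layover in Thornfield → 01:46 UTC (Oct 30).
Add 2 hours 40 minutes leg 4 → 04:26 UTC.
Phoenix is UTC−7:00, so local arrival = 04:26 − 7:00 = 21:26 on Oct 29.

21:26 on October 29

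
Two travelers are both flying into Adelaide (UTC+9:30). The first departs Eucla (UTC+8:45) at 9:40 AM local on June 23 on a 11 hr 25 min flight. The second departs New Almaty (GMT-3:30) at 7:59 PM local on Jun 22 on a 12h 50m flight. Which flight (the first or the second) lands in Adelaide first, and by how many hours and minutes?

Flight 1 in UTC: 9:40 AM − 8:45 = 12:55 AM on Jun 23.
+11 hours 25 minutes → arrive 12:20 PM UTC on Jun 23.
Flight 2 in UTC: 7:59 PM + 3:30 = 11:29 PM on Jun 22.
+12 hours and 50 minutes → arrive 12:19 PM UTC on Jun 23.
Flight 2 lands earlier by 1 minute.

the second, by 1 minute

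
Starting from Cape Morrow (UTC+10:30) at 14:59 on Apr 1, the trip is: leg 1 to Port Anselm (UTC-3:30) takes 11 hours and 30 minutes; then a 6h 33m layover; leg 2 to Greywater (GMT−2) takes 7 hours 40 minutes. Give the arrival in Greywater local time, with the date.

Convert departure to UTC: 14:59 − 10:30 = 04:29 UTC on Apr 1.
Add 11 hours and 30 minutes leg 1 → 15:59 UTC.
Add 6 hours and 33 minutes layover in Port Anselm → 22:32 UTC.
Add 7 hours 40 minutes leg 2 → 06:12 UTC (Apr 2).
Greywater is UTC−2:00, so local arrival = 06:12 − 2:00 = 04:12 on Apr 2.

04:12 on April 2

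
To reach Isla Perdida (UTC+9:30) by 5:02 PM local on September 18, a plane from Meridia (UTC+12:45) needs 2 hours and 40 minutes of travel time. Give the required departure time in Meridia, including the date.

Target arrival in UTC: 5:02 PM − 9:30 = 7:32 AM on Sep 18.
Subtract 2 hours and 40 minutes → departure 4:52 AM UTC on Sep 18.
Meridia is UTC+12:45: 4:52 AM + 12:45 = 5:37 PM on Sep 18.

5:37 PM on September 18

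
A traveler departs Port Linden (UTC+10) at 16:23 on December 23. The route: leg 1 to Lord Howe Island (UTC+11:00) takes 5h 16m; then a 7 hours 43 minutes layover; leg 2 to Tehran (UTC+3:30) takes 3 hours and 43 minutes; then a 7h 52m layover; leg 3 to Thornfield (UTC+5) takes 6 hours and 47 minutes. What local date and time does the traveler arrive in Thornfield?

Convert departure to UTC: 16:23 − 10:00 = 06:23 UTC on Dec 23.
Add 5 hours 16 minutes leg 1 → 11:39 UTC.
Add 7 hours 43 minutes layover in Lord Howe Island → 19:22 UTC.
Add 3 hours 43 minutes leg 2 → 23:05 UTC.
Add 7 hours 52 minutes layover in Tehran → 06:57 UTC (Dec 24).
Add 6 hours 47 minutes leg 3 → 13:44 UTC.
Thornfield is UTC+5:00, so local arrival = 13:44 + 5:00 = 18:44 on Dec 24.

18:44 on December 24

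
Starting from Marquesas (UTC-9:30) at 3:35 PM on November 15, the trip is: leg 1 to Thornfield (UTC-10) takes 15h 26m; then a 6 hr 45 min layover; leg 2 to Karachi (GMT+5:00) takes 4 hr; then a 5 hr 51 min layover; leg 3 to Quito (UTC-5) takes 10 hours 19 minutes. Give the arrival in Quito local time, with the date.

2:26 PM on November 17

Convert departure to UTC: 3:35 PM + 9:30 = 1:05 AM UTC on Nov 16.
Add 15 hours and 26 minutes leg 1 → 4:31 PM UTC.
Add 6 hours 45 minutes layover in Thornfield → 11:16 PM UTC.
Add 4 hours leg 2 → 3:16 AM UTC (Nov 17).
Add 5 hours and 51 minutes layover in Karachi → 9:07 AM UTC.
Add 10 hours 19 minutes leg 3 → 7:26 PM UTC.
Quito is UTC−5:00, so local arrival = 7:26 PM − 5:00 = 2:26 PM on Nov 17.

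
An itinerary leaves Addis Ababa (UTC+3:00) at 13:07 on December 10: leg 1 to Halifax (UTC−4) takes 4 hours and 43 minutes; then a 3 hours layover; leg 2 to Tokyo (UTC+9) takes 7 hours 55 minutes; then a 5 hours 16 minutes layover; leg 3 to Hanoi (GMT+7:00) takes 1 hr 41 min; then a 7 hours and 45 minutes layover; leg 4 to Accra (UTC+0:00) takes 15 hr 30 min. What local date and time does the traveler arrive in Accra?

07:57 on December 12

Convert departure to UTC: 13:07 − 3:00 = 10:07 UTC on Dec 10.
Add 4 hours 43 minutes leg 1 → 14:50 UTC.
Add 3 hours layover in Halifax → 17:50 UTC.
Add 7 hours and 55 minutes leg 2 → 01:45 UTC (Dec 11).
Add 5 hours 16 minutes layover in Tokyo → 07:01 UTC.
Add 1 hour 41 minutes leg 3 → 08:42 UTC.
Add 7 hours and 45 minutes layover in Hanoi → 16:27 UTC.
Add 15 hours and 30 minutes leg 4 → 07:57 UTC (Dec 12).
Accra is UTC+0, so local arrival is the same: 07:57 on Dec 12.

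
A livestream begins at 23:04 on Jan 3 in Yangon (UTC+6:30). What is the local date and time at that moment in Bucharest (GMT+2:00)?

Bucharest is 4:30 behind Yangon.
Shift by the zone difference: 23:04 − 4:30 = 18:34 on Jan 3 in Bucharest.

18:34 on January 3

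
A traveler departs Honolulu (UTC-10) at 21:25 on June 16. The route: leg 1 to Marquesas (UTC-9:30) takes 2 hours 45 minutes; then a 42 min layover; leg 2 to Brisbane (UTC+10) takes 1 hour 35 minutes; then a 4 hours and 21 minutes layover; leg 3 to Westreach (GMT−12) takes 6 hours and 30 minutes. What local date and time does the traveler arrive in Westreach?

11:18 on June 17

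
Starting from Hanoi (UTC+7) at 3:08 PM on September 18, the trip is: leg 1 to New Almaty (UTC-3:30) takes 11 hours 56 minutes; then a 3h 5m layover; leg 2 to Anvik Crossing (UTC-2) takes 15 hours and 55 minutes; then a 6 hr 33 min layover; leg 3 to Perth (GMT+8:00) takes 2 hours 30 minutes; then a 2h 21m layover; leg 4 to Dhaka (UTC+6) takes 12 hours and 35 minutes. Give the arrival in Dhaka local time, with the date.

9:03 PM on September 20

Convert departure to UTC: 3:08 PM − 7:00 = 8:08 AM UTC on Sep 18.
Add 11 hours and 56 minutes leg 1 → 8:04 PM UTC.
Add 3 hours and 5 minutes layover in New Almaty → 11:09 PM UTC.
Add 15 hours and 55 minutes leg 2 → 3:04 PM UTC (Sep 19).
Add 6 hours 33 minutes layover in Anvik Crossing → 9:37 PM UTC.
Add 2 hours 30 minutes leg 3 → 12:07 AM UTC (Sep 20).
Add 2 hours 21 minutes layover in Perth → 2:28 AM UTC.
Add 12 hours and 35 minutes leg 4 → 3:03 PM UTC.
Dhaka is UTC+6:00, so local arrival = 3:03 PM + 6:00 = 9:03 PM on Sep 20.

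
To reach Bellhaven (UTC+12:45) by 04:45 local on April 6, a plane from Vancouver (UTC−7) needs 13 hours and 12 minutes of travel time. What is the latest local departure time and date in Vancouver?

Target arrival in UTC: 04:45 − 12:45 = 16:00 on Apr 5.
Subtract 13 hours and 12 minutes → departure 02:48 UTC on Apr 5.
Vancouver is UTC−7:00: 02:48 − 7:00 = 19:48 on Apr 4.

19:48 on Apr 4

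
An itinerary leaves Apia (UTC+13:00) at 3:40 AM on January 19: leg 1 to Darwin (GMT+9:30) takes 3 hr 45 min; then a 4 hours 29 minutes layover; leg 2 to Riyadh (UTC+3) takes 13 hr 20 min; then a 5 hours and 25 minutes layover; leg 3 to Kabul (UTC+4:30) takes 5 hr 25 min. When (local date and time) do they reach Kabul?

Convert departure to UTC: 3:40 AM − 13:00 = 2:40 PM UTC on Jan 18.
Add 3 hours and 45 minutes leg 1 → 6:25 PM UTC.
Add 4 hours and 29 minutes layover in Darwin → 10:54 PM UTC.
Add 13 hours and 20 minutes leg 2 → 12:14 PM UTC (Jan 19).
Add 5 hours and 25 minutes layover in Riyadh → 5:39 PM UTC.
Add 5 hours and 25 minutes leg 3 → 11:04 PM UTC.
Kabul is UTC+4:30, so local arrival = 11:04 PM + 4:30 = 3:34 AM on Jan 20.

3:34 AM on Jan 20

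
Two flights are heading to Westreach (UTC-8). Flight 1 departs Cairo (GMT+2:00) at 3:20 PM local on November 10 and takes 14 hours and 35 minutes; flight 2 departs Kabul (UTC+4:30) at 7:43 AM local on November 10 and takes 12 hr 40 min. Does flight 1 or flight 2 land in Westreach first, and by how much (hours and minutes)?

the second, by 12 hours 2 minutes

Flight 1 in UTC: 3:20 PM − 2:00 = 1:20 PM on Nov 10.
+14 hours 35 minutes → arrive 3:55 AM UTC on Nov 11.
Flight 2 in UTC: 7:43 AM − 4:30 = 3:13 AM on Nov 10.
+12 hours and 40 minutes → arrive 3:53 PM UTC on Nov 10.
Flight 2 lands earlier by 12 hours 2 minutes.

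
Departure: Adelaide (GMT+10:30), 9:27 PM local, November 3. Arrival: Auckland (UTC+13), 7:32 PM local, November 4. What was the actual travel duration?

Auckland is 2:30 ahead of Adelaide.
Clock-face elapsed time (ignoring zones) is 22 hours 5 minutes.
Actual elapsed = 22 hours 5 minutes − 2:30 = 19 hours 35 minutes.

19 hours 35 minutes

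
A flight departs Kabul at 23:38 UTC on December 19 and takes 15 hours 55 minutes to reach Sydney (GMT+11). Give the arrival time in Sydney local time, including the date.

02:33 on December 21

Departure is given in UTC: 23:38 on Dec 19.
Add 15 hours and 55 minutes → 15:33 UTC (Dec 20).
Sydney is UTC+11:00: 15:33 + 11:00 = 02:33 on Dec 21.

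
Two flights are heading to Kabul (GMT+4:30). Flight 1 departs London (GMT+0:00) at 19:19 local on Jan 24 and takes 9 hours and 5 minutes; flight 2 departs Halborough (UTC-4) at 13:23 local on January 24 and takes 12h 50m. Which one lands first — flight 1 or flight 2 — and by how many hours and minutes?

the first, by 1 hour 49 minutes

Flight 1 departs at 19:19 UTC (Jan 24).
+9 hours 5 minutes → arrive 04:24 UTC on Jan 25.
Flight 2 in UTC: 13:23 + 4:00 = 17:23 on Jan 24.
+12 hours 50 minutes → arrive 06:13 UTC on Jan 25.
Flight 1 lands earlier by 1 hour 49 minutes.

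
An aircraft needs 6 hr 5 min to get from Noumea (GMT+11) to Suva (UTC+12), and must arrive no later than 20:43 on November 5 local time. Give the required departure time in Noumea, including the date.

Target arrival in UTC: 20:43 − 12:00 = 08:43 on Nov 5.
Subtract 6 hours 5 minutes → departure 02:38 UTC on Nov 5.
Noumea is UTC+11:00: 02:38 + 11:00 = 13:38 on Nov 5.

13:38 on November 5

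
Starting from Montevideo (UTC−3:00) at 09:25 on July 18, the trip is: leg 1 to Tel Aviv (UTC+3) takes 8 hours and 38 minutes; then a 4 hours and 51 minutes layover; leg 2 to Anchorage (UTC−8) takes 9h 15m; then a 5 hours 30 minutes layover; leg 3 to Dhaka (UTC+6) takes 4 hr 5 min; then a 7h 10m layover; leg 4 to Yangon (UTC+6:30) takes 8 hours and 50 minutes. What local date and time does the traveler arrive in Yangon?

19:14 on July 20

Convert departure to UTC: 09:25 + 3:00 = 12:25 UTC on Jul 18.
Add 8 hours and 38 minutes leg 1 → 21:03 UTC.
Add 4 hours and 51 minutes layover in Tel Aviv → 01:54 UTC (Jul 19).
Add 9 hours and 15 minutes leg 2 → 11:09 UTC.
Add 5 hours 30 minutes layover in Anchorage → 16:39 UTC.
Add 4 hours 5 minutes leg 3 → 20:44 UTC.
Add 7 hours and 10 minutes layover in Dhaka → 03:54 UTC (Jul 20).
Add 8 hours 50 minutes leg 4 → 12:44 UTC.
Yangon is UTC+6:30, so local arrival = 12:44 + 6:30 = 19:14 on Jul 20.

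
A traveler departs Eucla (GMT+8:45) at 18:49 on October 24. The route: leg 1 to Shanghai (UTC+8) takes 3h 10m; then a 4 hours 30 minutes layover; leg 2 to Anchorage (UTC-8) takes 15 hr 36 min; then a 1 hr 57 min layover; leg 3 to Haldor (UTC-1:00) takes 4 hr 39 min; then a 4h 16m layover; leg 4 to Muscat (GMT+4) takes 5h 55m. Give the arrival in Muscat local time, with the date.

06:07 on Oct 26

Convert departure to UTC: 18:49 − 8:45 = 10:04 UTC on Oct 24.
Add 3 hours 10 minutes leg 1 → 13:14 UTC.
Add 4 hours and 30 minutes layover in Shanghai → 17:44 UTC.
Add 15 hours 36 minutes leg 2 → 09:20 UTC (Oct 25).
Add 1 hour and 57 minutes layover in Anchorage → 11:17 UTC.
Add 4 hours 39 minutes leg 3 → 15:56 UTC.
Add 4 hours 16 minutes layover in Haldor → 20:12 UTC.
Add 5 hours 55 minutes leg 4 → 02:07 UTC (Oct 26).
Muscat is UTC+4:00, so local arrival = 02:07 + 4:00 = 06:07 on Oct 26.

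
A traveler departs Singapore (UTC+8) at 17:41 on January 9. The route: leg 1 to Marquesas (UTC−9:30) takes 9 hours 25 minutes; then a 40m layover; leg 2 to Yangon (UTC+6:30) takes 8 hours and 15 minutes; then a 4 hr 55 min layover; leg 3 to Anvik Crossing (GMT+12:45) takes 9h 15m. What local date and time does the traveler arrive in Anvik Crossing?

06:56 on January 11

Convert departure to UTC: 17:41 − 8:00 = 09:41 UTC on Jan 9.
Add 9 hours 25 minutes leg 1 → 19:06 UTC.
Add 40 minutes layover in Marquesas → 19:46 UTC.
Add 8 hours 15 minutes leg 2 → 04:01 UTC (Jan 10).
Add 4 hours 55 minutes layover in Yangon → 08:56 UTC.
Add 9 hours 15 minutes leg 3 → 18:11 UTC.
Anvik Crossing is UTC+12:45, so local arrival = 18:11 + 12:45 = 06:56 on Jan 11.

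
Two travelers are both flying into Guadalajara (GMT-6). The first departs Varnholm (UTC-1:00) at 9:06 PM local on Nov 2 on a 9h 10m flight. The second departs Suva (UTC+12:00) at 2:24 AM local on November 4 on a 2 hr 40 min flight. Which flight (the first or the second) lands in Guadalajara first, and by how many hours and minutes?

the first, by 9 hours 48 minutes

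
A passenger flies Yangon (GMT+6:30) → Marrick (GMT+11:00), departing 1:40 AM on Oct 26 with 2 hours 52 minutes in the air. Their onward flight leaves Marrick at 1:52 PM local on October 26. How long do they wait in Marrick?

4 hours 50 minutes

Convert departure to UTC: 1:40 AM − 6:30 = 7:10 PM UTC on Oct 25.
Add 2 hours 52 minutes flight time → 10:02 PM UTC.
Marrick is UTC+11:00, so local arrival = 10:02 PM + 11:00 = 9:02 AM on Oct 26.
Layover = 1:52 PM − 9:02 AM = 4 hours 50 minutes.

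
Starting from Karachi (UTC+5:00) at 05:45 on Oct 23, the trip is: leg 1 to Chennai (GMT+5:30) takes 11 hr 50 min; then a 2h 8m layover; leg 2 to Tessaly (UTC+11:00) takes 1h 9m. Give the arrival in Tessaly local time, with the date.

02:52 on Oct 24

Convert departure to UTC: 05:45 − 5:00 = 00:45 UTC on Oct 23.
Add 11 hours and 50 minutes leg 1 → 12:35 UTC.
Add 2 hours 8 minutes layover in Chennai → 14:43 UTC.
Add 1 hour and 9 minutes leg 2 → 15:52 UTC.
Tessaly is UTC+11:00, so local arrival = 15:52 + 11:00 = 02:52 on Oct 24.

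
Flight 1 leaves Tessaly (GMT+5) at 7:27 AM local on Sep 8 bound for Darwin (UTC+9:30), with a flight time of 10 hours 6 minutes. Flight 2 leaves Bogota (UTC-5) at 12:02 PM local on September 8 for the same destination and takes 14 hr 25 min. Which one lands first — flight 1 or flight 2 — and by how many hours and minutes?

the first, by 18 hours 54 minutes

Flight 1 in UTC: 7:27 AM − 5:00 = 2:27 AM on Sep 8.
+10 hours and 6 minutes → arrive 12:33 PM UTC on Sep 8.
Flight 2 in UTC: 12:02 PM + 5:00 = 5:02 PM on Sep 8.
+14 hours 25 minutes → arrive 7:27 AM UTC on Sep 9.
Flight 1 lands earlier by 18 hours 54 minutes.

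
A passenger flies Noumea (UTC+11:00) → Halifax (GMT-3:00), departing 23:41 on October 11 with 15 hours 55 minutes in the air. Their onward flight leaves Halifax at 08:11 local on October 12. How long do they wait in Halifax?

Convert departure to UTC: 23:41 − 11:00 = 12:41 UTC on Oct 11.
Add 15 hours and 55 minutes flight time → 04:36 UTC (Oct 12).
Halifax is UTC−3:00, so local arrival = 04:36 − 3:00 = 01:36 on Oct 12.
Layover = 08:11 − 01:36 = 6 hours 35 minutes.

6 hours 35 minutes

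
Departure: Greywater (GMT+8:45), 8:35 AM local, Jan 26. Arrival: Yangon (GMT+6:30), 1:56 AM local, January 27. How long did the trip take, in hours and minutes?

Departure in UTC: 8:35 AM − 8:45 = 11:50 PM on Jan 25.
Arrival in UTC: 1:56 AM − 6:30 = 7:26 PM on Jan 26.
Elapsed = 7:26 PM − 11:50 PM (+1 day) = 19 hours 36 minutes.

19 hours 36 minutes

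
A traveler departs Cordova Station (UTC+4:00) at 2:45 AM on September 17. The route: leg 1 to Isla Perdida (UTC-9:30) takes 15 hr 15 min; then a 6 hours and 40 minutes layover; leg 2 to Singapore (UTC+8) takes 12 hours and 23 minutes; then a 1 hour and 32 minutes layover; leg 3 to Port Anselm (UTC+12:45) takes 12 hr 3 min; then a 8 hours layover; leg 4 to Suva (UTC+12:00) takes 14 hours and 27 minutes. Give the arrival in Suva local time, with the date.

Convert departure to UTC: 2:45 AM − 4:00 = 10:45 PM UTC on Sep 16.
Add 15 hours and 15 minutes leg 1 → 2:00 PM UTC (Sep 17).
Add 6 hours and 40 minutes layover in Isla Perdida → 8:40 PM UTC.
Add 12 hours 23 minutes leg 2 → 9:03 AM UTC (Sep 18).
Add 1 hour and 32 minutes layover in Singapore → 10:35 AM UTC.
Add 12 hours 3 minutes leg 3 → 10:38 PM UTC.
Add 8 hours layover in Port Anselm → 6:38 AM UTC (Sep 19).
Add 14 hours and 27 minutes leg 4 → 9:05 PM UTC.
Suva is UTC+12:00, so local arrival = 9:05 PM + 12:00 = 9:05 AM on Sep 20.

9:05 AM on Sep 20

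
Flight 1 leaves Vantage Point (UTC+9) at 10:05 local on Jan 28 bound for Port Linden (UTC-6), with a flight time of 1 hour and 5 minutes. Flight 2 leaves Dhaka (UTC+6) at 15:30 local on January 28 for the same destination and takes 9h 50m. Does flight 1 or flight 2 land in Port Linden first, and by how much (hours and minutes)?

Flight 1 in UTC: 10:05 − 9:00 = 01:05 on Jan 28.
+1 hour 5 minutes → arrive 02:10 UTC on Jan 28.
Flight 2 in UTC: 15:30 − 6:00 = 09:30 on Jan 28.
+9 hours and 50 minutes → arrive 19:20 UTC on Jan 28.
Flight 1 lands earlier by 17 hours 10 minutes.

the first, by 17 hours 10 minutes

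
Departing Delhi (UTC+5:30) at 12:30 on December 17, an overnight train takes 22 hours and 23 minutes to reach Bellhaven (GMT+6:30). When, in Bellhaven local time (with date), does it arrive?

11:53 on Dec 18

Convert departure to UTC: 12:30 − 5:30 = 07:00 UTC on Dec 17.
Add 22 hours and 23 minutes travel time → 05:23 UTC (Dec 18).
Bellhaven is UTC+6:30, so local arrival = 05:23 + 6:30 = 11:53 on Dec 18.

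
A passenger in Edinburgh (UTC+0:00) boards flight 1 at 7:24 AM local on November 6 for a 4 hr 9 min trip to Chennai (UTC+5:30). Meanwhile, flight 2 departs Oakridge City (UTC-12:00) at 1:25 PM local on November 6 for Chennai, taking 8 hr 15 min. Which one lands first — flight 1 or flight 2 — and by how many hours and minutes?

the first, by 22 hours 7 minutes

Flight 1 departs at 7:24 AM UTC (Nov 6).
+4 hours and 9 minutes → arrive 11:33 AM UTC on Nov 6.
Flight 2 in UTC: 1:25 PM + 12:00 = 1:25 AM on Nov 7.
+8 hours and 15 minutes → arrive 9:40 AM UTC on Nov 7.
Flight 1 lands earlier by 22 hours 7 minutes.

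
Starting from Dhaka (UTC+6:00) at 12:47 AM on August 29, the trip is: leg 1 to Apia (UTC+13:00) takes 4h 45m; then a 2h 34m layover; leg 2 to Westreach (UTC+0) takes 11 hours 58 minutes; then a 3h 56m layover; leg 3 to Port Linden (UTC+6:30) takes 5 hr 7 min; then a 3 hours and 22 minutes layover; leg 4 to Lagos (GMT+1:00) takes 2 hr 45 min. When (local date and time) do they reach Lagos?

6:14 AM on August 30

Convert departure to UTC: 12:47 AM − 6:00 = 6:47 PM UTC on Aug 28.
Add 4 hours 45 minutes leg 1 → 11:32 PM UTC.
Add 2 hours and 34 minutes layover in Apia → 2:06 AM UTC (Aug 29).
Add 11 hours 58 minutes leg 2 → 2:04 PM UTC.
Add 3 hours and 56 minutes layover in Westreach → 6:00 PM UTC.
Add 5 hours and 7 minutes leg 3 → 11:07 PM UTC.
Add 3 hours and 22 minutes layover in Port Linden → 2:29 AM UTC (Aug 30).
Add 2 hours and 45 minutes leg 4 → 5:14 AM UTC.
Lagos is UTC+1:00, so local arrival = 5:14 AM + 1:00 = 6:14 AM on Aug 30.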